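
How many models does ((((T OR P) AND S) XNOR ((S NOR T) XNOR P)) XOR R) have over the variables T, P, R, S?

Satisfying assignments: (0,0,0,0), (0,0,1,1), (0,1,1,0), (0,1,1,1), (1,0,0,1), (1,0,1,0), (1,1,0,0), (1,1,1,1)
Count: 8 out of 16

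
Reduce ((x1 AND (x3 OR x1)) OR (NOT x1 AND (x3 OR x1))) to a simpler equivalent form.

By distribution ((E AND v) OR (E AND NOT v) = E):
= (x3 OR x1)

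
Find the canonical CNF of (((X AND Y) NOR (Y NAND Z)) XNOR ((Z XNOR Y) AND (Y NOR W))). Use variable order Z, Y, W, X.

(Z OR Y OR W OR X) AND (Z OR Y OR W OR NOT X) AND (NOT Z OR NOT Y OR W OR X) AND (NOT Z OR NOT Y OR NOT W OR X)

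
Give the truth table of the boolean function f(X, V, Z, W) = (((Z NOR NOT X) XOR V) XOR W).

X | V | Z | W | Output
----------------------
0 | 0 | 0 | 0 | 0
0 | 0 | 0 | 1 | 1
0 | 0 | 1 | 0 | 0
0 | 0 | 1 | 1 | 1
0 | 1 | 0 | 0 | 1
0 | 1 | 0 | 1 | 0
0 | 1 | 1 | 0 | 1
0 | 1 | 1 | 1 | 0
1 | 0 | 0 | 0 | 1
1 | 0 | 0 | 1 | 0
1 | 0 | 1 | 0 | 0
1 | 0 | 1 | 1 | 1
1 | 1 | 0 | 0 | 0
1 | 1 | 0 | 1 | 1
1 | 1 | 1 | 0 | 1
1 | 1 | 1 | 1 | 0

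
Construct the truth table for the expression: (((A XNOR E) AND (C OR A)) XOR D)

E | D | A | C | Output
----------------------
0 | 0 | 0 | 0 | 0
0 | 0 | 0 | 1 | 1
0 | 0 | 1 | 0 | 0
0 | 0 | 1 | 1 | 0
0 | 1 | 0 | 0 | 1
0 | 1 | 0 | 1 | 0
0 | 1 | 1 | 0 | 1
0 | 1 | 1 | 1 | 1
1 | 0 | 0 | 0 | 0
1 | 0 | 0 | 1 | 0
1 | 0 | 1 | 0 | 1
1 | 0 | 1 | 1 | 1
1 | 1 | 0 | 0 | 1
1 | 1 | 0 | 1 | 1
1 | 1 | 1 | 0 | 0
1 | 1 | 1 | 1 | 0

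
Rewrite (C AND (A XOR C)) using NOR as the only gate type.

((C NOR C) NOR (((((A NOR C) NOR (A NOR C)) NOR ((A NOR C) NOR (A NOR C))) NOR ((((A NOR A) NOR (C NOR C)) NOR ((A NOR A) NOR (C NOR C))) NOR (((A NOR A) NOR (C NOR C)) NOR ((A NOR A) NOR (C NOR C))))) NOR ((((A NOR C) NOR (A NOR C)) NOR ((A NOR C) NOR (A NOR C))) NOR ((((A NOR A) NOR (C NOR C)) NOR ((A NOR A) NOR (C NOR C))) NOR (((A NOR A) NOR (C NOR C)) NOR ((A NOR A) NOR (C NOR C)))))))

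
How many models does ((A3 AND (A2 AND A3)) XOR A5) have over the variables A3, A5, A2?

Satisfying assignments: (0,1,0), (0,1,1), (1,0,1), (1,1,0)
Count: 4 out of 8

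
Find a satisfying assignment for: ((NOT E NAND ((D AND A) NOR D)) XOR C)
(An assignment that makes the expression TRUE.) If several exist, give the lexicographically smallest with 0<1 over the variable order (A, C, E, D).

A=0, C=0, E=0, D=1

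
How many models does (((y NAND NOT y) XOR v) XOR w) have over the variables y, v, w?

Satisfying assignments: (0,0,0), (0,1,1), (1,0,0), (1,1,1)
Count: 4 out of 8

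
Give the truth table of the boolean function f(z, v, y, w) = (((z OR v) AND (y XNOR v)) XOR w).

z | v | y | w | Output
----------------------
0 | 0 | 0 | 0 | 0
0 | 0 | 0 | 1 | 1
0 | 0 | 1 | 0 | 0
0 | 0 | 1 | 1 | 1
0 | 1 | 0 | 0 | 0
0 | 1 | 0 | 1 | 1
0 | 1 | 1 | 0 | 1
0 | 1 | 1 | 1 | 0
1 | 0 | 0 | 0 | 1
1 | 0 | 0 | 1 | 0
1 | 0 | 1 | 0 | 0
1 | 0 | 1 | 1 | 1
1 | 1 | 0 | 0 | 0
1 | 1 | 0 | 1 | 1
1 | 1 | 1 | 0 | 1
1 | 1 | 1 | 1 | 0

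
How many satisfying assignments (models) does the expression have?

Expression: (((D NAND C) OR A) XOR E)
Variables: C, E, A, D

Satisfying assignments: (0,0,0,0), (0,0,0,1), (0,0,1,0), (0,0,1,1), (1,0,0,0), (1,0,1,0), (1,0,1,1), (1,1,0,1)
Count: 8 out of 16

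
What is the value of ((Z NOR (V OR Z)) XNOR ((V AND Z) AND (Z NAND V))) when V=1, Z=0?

Substituting: ((0 NOR (1 OR 0)) XNOR ((1 AND 0) AND (0 NAND 1)))
= 1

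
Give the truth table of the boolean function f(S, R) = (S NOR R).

S | R | Output
--------------
0 | 0 | 1
0 | 1 | 0
1 | 0 | 0
1 | 1 | 0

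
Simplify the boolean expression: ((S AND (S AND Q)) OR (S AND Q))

By absorption (E OR (E AND v) = E):
= (S AND Q)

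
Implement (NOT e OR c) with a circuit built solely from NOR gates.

(((e NOR e) NOR c) NOR ((e NOR e) NOR c))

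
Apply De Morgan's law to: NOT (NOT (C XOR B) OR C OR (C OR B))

(C XOR B) AND NOT C AND NOT (C OR B)
De Morgan's: NOT(OR of terms) = AND of negations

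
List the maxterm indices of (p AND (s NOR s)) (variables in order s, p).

ΠM(0, 2, 3) = (s OR p) AND (NOT s OR p) AND (NOT s OR NOT p)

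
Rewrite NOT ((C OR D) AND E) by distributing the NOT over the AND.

NOT (C OR D) OR NOT E
De Morgan's: NOT(AND of terms) = OR of negations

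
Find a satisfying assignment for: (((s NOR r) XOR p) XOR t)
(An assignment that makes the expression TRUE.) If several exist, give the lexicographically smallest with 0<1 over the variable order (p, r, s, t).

p=0, r=0, s=0, t=0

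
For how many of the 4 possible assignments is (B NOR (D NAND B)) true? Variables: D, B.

No assignment satisfies the expression.
Count: 0 out of 4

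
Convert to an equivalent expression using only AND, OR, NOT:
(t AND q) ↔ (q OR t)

((t AND q) AND (q OR t)) OR (NOT (t AND q) AND NOT (q OR t))
(Biconditional = both true or both false)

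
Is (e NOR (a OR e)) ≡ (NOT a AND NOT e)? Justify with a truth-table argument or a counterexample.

Yes, they are equivalent — the two output columns agree on all 4 assignments:
a | e | Expression 1 | Expression 2
-----------------------------------
0 | 0 | 1 | 1
0 | 1 | 0 | 0
1 | 0 | 0 | 0
1 | 1 | 0 | 0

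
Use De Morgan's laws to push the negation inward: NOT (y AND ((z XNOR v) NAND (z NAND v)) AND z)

NOT y OR NOT ((z XNOR v) NAND (z NAND v)) OR NOT z
De Morgan's: NOT(AND of terms) = OR of negations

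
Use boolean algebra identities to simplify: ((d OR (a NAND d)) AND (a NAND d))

By absorption (E AND (E OR v) = E):
= (a NAND d)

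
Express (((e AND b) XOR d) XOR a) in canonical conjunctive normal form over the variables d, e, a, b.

(d OR e OR a OR b) AND (d OR e OR a OR NOT b) AND (d OR NOT e OR a OR b) AND (d OR NOT e OR NOT a OR NOT b) AND (NOT d OR e OR NOT a OR b) AND (NOT d OR e OR NOT a OR NOT b) AND (NOT d OR NOT e OR a OR NOT b) AND (NOT d OR NOT e OR NOT a OR b)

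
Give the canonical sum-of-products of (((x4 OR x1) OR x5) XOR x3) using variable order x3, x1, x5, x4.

Σm(1, 2, 3, 4, 5, 6, 7, 8) = (NOT x3 AND NOT x1 AND NOT x5 AND x4) OR (NOT x3 AND NOT x1 AND x5 AND NOT x4) OR (NOT x3 AND NOT x1 AND x5 AND x4) OR (NOT x3 AND x1 AND NOT x5 AND NOT x4) OR (NOT x3 AND x1 AND NOT x5 AND x4) OR (NOT x3 AND x1 AND x5 AND NOT x4) OR (NOT x3 AND x1 AND x5 AND x4) OR (x3 AND NOT x1 AND NOT x5 AND NOT x4)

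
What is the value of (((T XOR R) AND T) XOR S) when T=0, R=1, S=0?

Substituting: (((0 XOR 1) AND 0) XOR 0)
= 0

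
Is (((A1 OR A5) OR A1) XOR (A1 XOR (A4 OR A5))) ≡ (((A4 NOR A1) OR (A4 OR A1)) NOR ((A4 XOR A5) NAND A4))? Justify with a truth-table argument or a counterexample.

No. Counterexample: with A1=0, A4=1, A5=0, Expression 1 = 1 but Expression 2 = 0.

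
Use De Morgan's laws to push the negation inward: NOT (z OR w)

NOT z AND NOT w
De Morgan's: NOT(OR of terms) = AND of negations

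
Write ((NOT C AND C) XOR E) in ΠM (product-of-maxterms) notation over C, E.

ΠM(0, 2) = (C OR E) AND (NOT C OR E)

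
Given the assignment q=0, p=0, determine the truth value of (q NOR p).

Substituting: (0 NOR 0)
= 1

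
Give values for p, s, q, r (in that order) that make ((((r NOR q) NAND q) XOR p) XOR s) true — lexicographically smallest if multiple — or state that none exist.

p=0, s=0, q=0, r=0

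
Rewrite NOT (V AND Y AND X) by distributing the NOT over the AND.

NOT V OR NOT Y OR NOT X
De Morgan's: NOT(AND of terms) = OR of negations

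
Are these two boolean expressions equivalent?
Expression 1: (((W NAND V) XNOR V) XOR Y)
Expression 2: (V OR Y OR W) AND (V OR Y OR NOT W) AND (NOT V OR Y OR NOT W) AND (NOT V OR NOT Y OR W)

Yes, they are equivalent — the two output columns agree on all 8 assignments:
V | Y | W | Expression 1 | Expression 2
---------------------------------------
0 | 0 | 0 | 0 | 0
0 | 0 | 1 | 0 | 0
0 | 1 | 0 | 1 | 1
0 | 1 | 1 | 1 | 1
1 | 0 | 0 | 1 | 1
1 | 0 | 1 | 0 | 0
1 | 1 | 0 | 0 | 0
1 | 1 | 1 | 1 | 1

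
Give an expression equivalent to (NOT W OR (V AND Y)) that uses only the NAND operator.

(((W NAND W) NAND (W NAND W)) NAND (((V NAND Y) NAND (V NAND Y)) NAND ((V NAND Y) NAND (V NAND Y))))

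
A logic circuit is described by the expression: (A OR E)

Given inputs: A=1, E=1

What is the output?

Substituting: (1 OR 1)
= 1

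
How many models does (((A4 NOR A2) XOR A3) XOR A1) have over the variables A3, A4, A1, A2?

Satisfying assignments: (0,0,0,0), (0,0,1,1), (0,1,1,0), (0,1,1,1), (1,0,0,1), (1,0,1,0), (1,1,0,0), (1,1,0,1)
Count: 8 out of 16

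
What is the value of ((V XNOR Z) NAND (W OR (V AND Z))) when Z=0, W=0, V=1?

Substituting: ((1 XNOR 0) NAND (0 OR (1 AND 0)))
= 1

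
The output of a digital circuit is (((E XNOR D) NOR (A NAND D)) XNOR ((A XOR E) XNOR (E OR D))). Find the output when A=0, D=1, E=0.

Substituting: (((0 XNOR 1) NOR (0 NAND 1)) XNOR ((0 XOR 0) XNOR (0 OR 1)))
= 1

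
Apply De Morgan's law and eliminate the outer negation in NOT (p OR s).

NOT p AND NOT s
De Morgan's: NOT(OR of terms) = AND of negations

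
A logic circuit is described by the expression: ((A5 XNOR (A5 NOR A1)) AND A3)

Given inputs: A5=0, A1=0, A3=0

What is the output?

Substituting: ((0 XNOR (0 NOR 0)) AND 0)
= 0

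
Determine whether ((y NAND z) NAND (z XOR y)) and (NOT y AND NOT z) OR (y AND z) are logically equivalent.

Yes, they are equivalent — the two output columns agree on all 4 assignments:
y | z | Expression 1 | Expression 2
-----------------------------------
0 | 0 | 1 | 1
0 | 1 | 0 | 0
1 | 0 | 0 | 0
1 | 1 | 1 | 1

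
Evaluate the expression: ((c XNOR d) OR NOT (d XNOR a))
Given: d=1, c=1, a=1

Substituting: ((1 XNOR 1) OR NOT (1 XNOR 1))
= 1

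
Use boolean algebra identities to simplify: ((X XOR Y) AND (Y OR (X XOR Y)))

By absorption (E AND (E OR v) = E):
= (X XOR Y)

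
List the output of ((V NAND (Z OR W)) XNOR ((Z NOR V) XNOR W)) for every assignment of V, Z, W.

V | Z | W | Output
------------------
0 | 0 | 0 | 0
0 | 0 | 1 | 1
0 | 1 | 0 | 1
0 | 1 | 1 | 0
1 | 0 | 0 | 1
1 | 0 | 1 | 1
1 | 1 | 0 | 0
1 | 1 | 1 | 1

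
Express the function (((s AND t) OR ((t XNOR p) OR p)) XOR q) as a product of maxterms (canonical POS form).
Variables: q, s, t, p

ΠM(2, 8, 9, 11, 12, 13, 14, 15) = (q OR s OR NOT t OR p) AND (NOT q OR s OR t OR p) AND (NOT q OR s OR t OR NOT p) AND (NOT q OR s OR NOT t OR NOT p) AND (NOT q OR NOT s OR t OR p) AND (NOT q OR NOT s OR t OR NOT p) AND (NOT q OR NOT s OR NOT t OR p) AND (NOT q OR NOT s OR NOT t OR NOT p)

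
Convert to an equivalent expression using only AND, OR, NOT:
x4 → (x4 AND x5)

NOT x4 OR (x4 AND x5)
(Implication elimination: A → B = NOT A OR B)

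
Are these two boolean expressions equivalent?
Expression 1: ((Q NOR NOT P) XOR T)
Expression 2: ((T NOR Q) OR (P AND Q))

No. Counterexample: with Q=0, P=0, T=0, Expression 1 = 0 but Expression 2 = 1.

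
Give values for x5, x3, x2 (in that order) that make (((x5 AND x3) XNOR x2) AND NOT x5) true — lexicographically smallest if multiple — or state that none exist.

x5=0, x3=0, x2=0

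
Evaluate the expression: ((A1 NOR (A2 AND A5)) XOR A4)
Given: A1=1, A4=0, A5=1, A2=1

Substituting: ((1 NOR (1 AND 1)) XOR 0)
= 0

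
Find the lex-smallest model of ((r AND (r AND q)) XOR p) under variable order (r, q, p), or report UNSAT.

r=0, q=0, p=1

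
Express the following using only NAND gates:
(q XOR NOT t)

((q NAND (q NAND (t NAND t))) NAND ((t NAND t) NAND (q NAND (t NAND t))))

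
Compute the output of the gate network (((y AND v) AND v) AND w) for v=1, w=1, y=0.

Substituting: (((0 AND 1) AND 1) AND 1)
= 0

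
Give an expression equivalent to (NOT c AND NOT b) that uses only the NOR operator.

(((c NOR c) NOR (c NOR c)) NOR ((b NOR b) NOR (b NOR b)))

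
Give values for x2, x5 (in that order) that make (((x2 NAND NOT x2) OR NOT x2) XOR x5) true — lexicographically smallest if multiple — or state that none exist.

x2=0, x5=0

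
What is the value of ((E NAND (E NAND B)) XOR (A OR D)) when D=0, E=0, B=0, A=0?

Substituting: ((0 NAND (0 NAND 0)) XOR (0 OR 0))
= 1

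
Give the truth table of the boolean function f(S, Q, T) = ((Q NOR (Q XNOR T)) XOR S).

S | Q | T | Output
------------------
0 | 0 | 0 | 0
0 | 0 | 1 | 1
0 | 1 | 0 | 0
0 | 1 | 1 | 0
1 | 0 | 0 | 1
1 | 0 | 1 | 0
1 | 1 | 0 | 1
1 | 1 | 1 | 1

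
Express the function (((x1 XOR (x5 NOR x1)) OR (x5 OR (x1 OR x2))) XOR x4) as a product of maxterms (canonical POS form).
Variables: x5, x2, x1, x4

ΠM(1, 3, 5, 7, 9, 11, 13, 15) = (x5 OR x2 OR x1 OR NOT x4) AND (x5 OR x2 OR NOT x1 OR NOT x4) AND (x5 OR NOT x2 OR x1 OR NOT x4) AND (x5 OR NOT x2 OR NOT x1 OR NOT x4) AND (NOT x5 OR x2 OR x1 OR NOT x4) AND (NOT x5 OR x2 OR NOT x1 OR NOT x4) AND (NOT x5 OR NOT x2 OR x1 OR NOT x4) AND (NOT x5 OR NOT x2 OR NOT x1 OR NOT x4)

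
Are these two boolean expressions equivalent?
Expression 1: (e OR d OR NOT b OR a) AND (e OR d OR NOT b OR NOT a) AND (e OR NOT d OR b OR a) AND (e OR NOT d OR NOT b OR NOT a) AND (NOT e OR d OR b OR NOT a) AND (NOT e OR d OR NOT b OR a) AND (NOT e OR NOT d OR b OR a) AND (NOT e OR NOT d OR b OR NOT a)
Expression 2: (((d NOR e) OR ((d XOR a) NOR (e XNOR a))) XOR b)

Yes, they are equivalent — the two output columns agree on all 16 assignments:
e | d | b | a | Expression 1 | Expression 2
-------------------------------------------
0 | 0 | 0 | 0 | 1 | 1
0 | 0 | 0 | 1 | 1 | 1
0 | 0 | 1 | 0 | 0 | 0
0 | 0 | 1 | 1 | 0 | 0
0 | 1 | 0 | 0 | 0 | 0
0 | 1 | 0 | 1 | 1 | 1
0 | 1 | 1 | 0 | 1 | 1
0 | 1 | 1 | 1 | 0 | 0
1 | 0 | 0 | 0 | 1 | 1
1 | 0 | 0 | 1 | 0 | 0
1 | 0 | 1 | 0 | 0 | 0
1 | 0 | 1 | 1 | 1 | 1
1 | 1 | 0 | 0 | 0 | 0
1 | 1 | 0 | 1 | 0 | 0
1 | 1 | 1 | 0 | 1 | 1
1 | 1 | 1 | 1 | 1 | 1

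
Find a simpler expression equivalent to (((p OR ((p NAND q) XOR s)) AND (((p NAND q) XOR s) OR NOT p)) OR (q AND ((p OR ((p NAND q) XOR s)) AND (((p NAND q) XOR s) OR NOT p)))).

By absorption (E OR (E AND v) = E) then distribution ((E OR v) AND (E OR NOT v) = E):
= ((p NAND q) XOR s)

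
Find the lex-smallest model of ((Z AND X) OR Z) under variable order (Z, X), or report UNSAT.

Z=1, X=0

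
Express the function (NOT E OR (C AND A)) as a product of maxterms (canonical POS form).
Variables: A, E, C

ΠM(2, 3, 6) = (A OR NOT E OR C) AND (A OR NOT E OR NOT C) AND (NOT A OR NOT E OR C)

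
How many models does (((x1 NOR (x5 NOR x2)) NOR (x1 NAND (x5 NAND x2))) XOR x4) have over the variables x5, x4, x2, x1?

Satisfying assignments: (0,0,0,1), (0,0,1,1), (0,1,0,0), (0,1,1,0), (1,0,0,1), (1,1,0,0), (1,1,1,0), (1,1,1,1)
Count: 8 out of 16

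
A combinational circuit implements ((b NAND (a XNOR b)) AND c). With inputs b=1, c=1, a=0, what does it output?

Substituting: ((1 NAND (0 XNOR 1)) AND 1)
= 1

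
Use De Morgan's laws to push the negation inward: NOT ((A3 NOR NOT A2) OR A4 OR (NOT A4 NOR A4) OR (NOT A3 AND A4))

NOT (A3 NOR NOT A2) AND NOT A4 AND NOT (NOT A4 NOR A4) AND NOT (NOT A3 AND A4)
De Morgan's: NOT(OR of terms) = AND of negations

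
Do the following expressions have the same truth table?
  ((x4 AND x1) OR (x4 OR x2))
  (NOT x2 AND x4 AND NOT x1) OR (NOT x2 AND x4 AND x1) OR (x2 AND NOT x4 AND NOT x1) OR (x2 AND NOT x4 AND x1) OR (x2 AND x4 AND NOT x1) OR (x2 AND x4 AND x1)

Yes, they are equivalent — the two output columns agree on all 8 assignments:
x2 | x4 | x1 | Expression 1 | Expression 2
------------------------------------------
0 | 0 | 0 | 0 | 0
0 | 0 | 1 | 0 | 0
0 | 1 | 0 | 1 | 1
0 | 1 | 1 | 1 | 1
1 | 0 | 0 | 1 | 1
1 | 0 | 1 | 1 | 1
1 | 1 | 0 | 1 | 1
1 | 1 | 1 | 1 | 1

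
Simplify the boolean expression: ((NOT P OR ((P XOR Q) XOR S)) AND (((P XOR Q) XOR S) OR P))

By distribution ((E OR v) AND (E OR NOT v) = E):
= ((P XOR Q) XOR S)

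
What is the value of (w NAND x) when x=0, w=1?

Substituting: (1 NAND 0)
= 1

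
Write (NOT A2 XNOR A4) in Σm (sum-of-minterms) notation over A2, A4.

Σm(1, 2) = (NOT A2 AND A4) OR (A2 AND NOT A4)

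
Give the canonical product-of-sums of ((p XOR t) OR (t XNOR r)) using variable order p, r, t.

ΠM(2, 5) = (p OR NOT r OR t) AND (NOT p OR r OR NOT t)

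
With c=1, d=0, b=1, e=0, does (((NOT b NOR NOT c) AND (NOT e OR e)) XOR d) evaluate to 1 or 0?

Substituting: (((NOT 1 NOR NOT 1) AND (NOT 0 OR 0)) XOR 0)
= 1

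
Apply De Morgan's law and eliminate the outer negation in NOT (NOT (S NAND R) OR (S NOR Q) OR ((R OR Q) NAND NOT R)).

(S NAND R) AND NOT (S NOR Q) AND NOT ((R OR Q) NAND NOT R)
De Morgan's: NOT(OR of terms) = AND of negations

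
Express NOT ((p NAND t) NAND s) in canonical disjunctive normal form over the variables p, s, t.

(NOT p AND s AND NOT t) OR (NOT p AND s AND t) OR (p AND s AND NOT t)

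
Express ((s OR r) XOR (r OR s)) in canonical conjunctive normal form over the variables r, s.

(r OR s) AND (r OR NOT s) AND (NOT r OR s) AND (NOT r OR NOT s)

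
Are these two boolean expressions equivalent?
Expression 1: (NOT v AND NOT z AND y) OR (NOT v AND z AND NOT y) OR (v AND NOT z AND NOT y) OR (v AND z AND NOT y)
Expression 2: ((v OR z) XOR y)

Yes, they are equivalent — the two output columns agree on all 8 assignments:
v | z | y | Expression 1 | Expression 2
---------------------------------------
0 | 0 | 0 | 0 | 0
0 | 0 | 1 | 1 | 1
0 | 1 | 0 | 1 | 1
0 | 1 | 1 | 0 | 0
1 | 0 | 0 | 1 | 1
1 | 0 | 1 | 0 | 0
1 | 1 | 0 | 1 | 1
1 | 1 | 1 | 0 | 0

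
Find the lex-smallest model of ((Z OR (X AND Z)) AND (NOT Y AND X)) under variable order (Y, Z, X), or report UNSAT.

Y=0, Z=1, X=1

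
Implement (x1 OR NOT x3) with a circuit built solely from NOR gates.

((x1 NOR (x3 NOR x3)) NOR (x1 NOR (x3 NOR x3)))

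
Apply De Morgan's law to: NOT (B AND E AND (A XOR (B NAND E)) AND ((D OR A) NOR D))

NOT B OR NOT E OR NOT (A XOR (B NAND E)) OR NOT ((D OR A) NOR D)
De Morgan's: NOT(AND of terms) = OR of negations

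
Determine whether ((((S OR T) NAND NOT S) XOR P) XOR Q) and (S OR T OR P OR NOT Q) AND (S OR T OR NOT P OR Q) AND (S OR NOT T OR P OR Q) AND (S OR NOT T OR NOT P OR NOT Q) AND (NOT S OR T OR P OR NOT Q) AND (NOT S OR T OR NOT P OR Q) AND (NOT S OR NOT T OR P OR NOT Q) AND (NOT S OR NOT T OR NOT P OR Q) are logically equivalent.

Yes, they are equivalent — the two output columns agree on all 16 assignments:
S | T | P | Q | Expression 1 | Expression 2
-------------------------------------------
0 | 0 | 0 | 0 | 1 | 1
0 | 0 | 0 | 1 | 0 | 0
0 | 0 | 1 | 0 | 0 | 0
0 | 0 | 1 | 1 | 1 | 1
0 | 1 | 0 | 0 | 0 | 0
0 | 1 | 0 | 1 | 1 | 1
0 | 1 | 1 | 0 | 1 | 1
0 | 1 | 1 | 1 | 0 | 0
1 | 0 | 0 | 0 | 1 | 1
1 | 0 | 0 | 1 | 0 | 0
1 | 0 | 1 | 0 | 0 | 0
1 | 0 | 1 | 1 | 1 | 1
1 | 1 | 0 | 0 | 1 | 1
1 | 1 | 0 | 1 | 0 | 0
1 | 1 | 1 | 0 | 0 | 0
1 | 1 | 1 | 1 | 1 | 1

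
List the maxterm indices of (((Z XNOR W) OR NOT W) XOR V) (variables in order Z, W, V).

ΠM(1, 2, 5, 7) = (Z OR W OR NOT V) AND (Z OR NOT W OR V) AND (NOT Z OR W OR NOT V) AND (NOT Z OR NOT W OR NOT V)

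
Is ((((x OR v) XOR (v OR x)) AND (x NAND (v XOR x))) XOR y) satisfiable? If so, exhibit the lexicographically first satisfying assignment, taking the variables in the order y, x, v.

y=1, x=0, v=0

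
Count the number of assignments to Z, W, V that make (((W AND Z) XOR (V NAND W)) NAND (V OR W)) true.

Satisfying assignments: (0,0,0), (0,1,1), (1,0,0), (1,1,0)
Count: 4 out of 8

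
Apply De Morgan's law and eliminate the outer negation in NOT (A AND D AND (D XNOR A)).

NOT A OR NOT D OR NOT (D XNOR A)
De Morgan's: NOT(AND of terms) = OR of negations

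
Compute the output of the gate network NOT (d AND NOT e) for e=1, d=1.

Substituting: NOT (1 AND NOT 1)
= 1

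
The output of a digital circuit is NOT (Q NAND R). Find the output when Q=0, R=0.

Substituting: NOT (0 NAND 0)
= 0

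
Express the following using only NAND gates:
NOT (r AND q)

(((r NAND q) NAND (r NAND q)) NAND ((r NAND q) NAND (r NAND q)))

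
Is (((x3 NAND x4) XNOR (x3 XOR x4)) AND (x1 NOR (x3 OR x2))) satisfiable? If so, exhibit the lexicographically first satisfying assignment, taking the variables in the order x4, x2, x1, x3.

x4=1, x2=0, x1=0, x3=0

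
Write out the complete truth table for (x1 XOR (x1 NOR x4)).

x1 | x4 | Output
----------------
0 | 0 | 1
0 | 1 | 0
1 | 0 | 1
1 | 1 | 1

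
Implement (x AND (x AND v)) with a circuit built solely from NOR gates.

((x NOR x) NOR (((x NOR x) NOR (v NOR v)) NOR ((x NOR x) NOR (v NOR v))))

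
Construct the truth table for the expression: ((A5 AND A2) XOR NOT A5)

A5 | A2 | Output
----------------
0 | 0 | 1
0 | 1 | 1
1 | 0 | 0
1 | 1 | 1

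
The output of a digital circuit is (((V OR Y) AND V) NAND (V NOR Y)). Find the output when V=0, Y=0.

Substituting: (((0 OR 0) AND 0) NAND (0 NOR 0))
= 1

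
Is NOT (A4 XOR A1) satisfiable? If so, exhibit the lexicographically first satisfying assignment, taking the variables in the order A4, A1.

A4=0, A1=0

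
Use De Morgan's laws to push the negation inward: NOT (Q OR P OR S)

NOT Q AND NOT P AND NOT S
De Morgan's: NOT(OR of terms) = AND of negations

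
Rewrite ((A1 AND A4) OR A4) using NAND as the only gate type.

((((A1 NAND A4) NAND (A1 NAND A4)) NAND ((A1 NAND A4) NAND (A1 NAND A4))) NAND (A4 NAND A4))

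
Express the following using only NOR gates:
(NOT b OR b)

(((b NOR b) NOR b) NOR ((b NOR b) NOR b))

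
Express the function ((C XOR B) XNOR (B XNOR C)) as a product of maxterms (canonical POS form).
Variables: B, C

ΠM(0, 1, 2, 3) = (B OR C) AND (B OR NOT C) AND (NOT B OR C) AND (NOT B OR NOT C)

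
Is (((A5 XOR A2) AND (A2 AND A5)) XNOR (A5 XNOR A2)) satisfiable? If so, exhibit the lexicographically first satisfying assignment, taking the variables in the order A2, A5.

A2=0, A5=1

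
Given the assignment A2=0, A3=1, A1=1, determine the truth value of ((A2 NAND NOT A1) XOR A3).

Substituting: ((0 NAND NOT 1) XOR 1)
= 0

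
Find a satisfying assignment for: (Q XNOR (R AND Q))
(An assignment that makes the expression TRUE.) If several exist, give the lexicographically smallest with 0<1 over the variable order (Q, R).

Q=0, R=0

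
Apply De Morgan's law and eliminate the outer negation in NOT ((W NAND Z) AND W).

NOT (W NAND Z) OR NOT W
De Morgan's: NOT(AND of terms) = OR of negations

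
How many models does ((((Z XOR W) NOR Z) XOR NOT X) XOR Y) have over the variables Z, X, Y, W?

Satisfying assignments: (0,0,0,1), (0,0,1,0), (0,1,0,0), (0,1,1,1), (1,0,0,0), (1,0,0,1), (1,1,1,0), (1,1,1,1)
Count: 8 out of 16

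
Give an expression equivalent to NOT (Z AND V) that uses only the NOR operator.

(((Z NOR Z) NOR (V NOR V)) NOR ((Z NOR Z) NOR (V NOR V)))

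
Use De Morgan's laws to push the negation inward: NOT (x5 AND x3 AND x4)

NOT x5 OR NOT x3 OR NOT x4
De Morgan's: NOT(AND of terms) = OR of negations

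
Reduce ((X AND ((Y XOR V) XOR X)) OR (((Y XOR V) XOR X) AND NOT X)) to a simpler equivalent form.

By distribution ((E AND v) OR (E AND NOT v) = E):
= ((Y XOR V) XOR X)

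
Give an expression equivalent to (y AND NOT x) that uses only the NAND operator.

((y NAND (x NAND x)) NAND (y NAND (x NAND x)))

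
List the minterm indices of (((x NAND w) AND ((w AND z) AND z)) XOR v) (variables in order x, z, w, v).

Σm(1, 3, 5, 6, 9, 11, 13, 15) = (NOT x AND NOT z AND NOT w AND v) OR (NOT x AND NOT z AND w AND v) OR (NOT x AND z AND NOT w AND v) OR (NOT x AND z AND w AND NOT v) OR (x AND NOT z AND NOT w AND v) OR (x AND NOT z AND w AND v) OR (x AND z AND NOT w AND v) OR (x AND z AND w AND v)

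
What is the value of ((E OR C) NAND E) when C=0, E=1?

Substituting: ((1 OR 0) NAND 1)
= 0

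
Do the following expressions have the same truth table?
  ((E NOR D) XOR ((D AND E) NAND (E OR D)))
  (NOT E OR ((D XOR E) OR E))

No. Counterexample: with E=0, D=0, Expression 1 = 0 but Expression 2 = 1.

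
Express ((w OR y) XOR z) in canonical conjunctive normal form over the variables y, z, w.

(y OR z OR w) AND (y OR NOT z OR NOT w) AND (NOT y OR NOT z OR w) AND (NOT y OR NOT z OR NOT w)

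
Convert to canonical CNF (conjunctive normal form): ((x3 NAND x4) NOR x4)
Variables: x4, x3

(x4 OR x3) AND (x4 OR NOT x3) AND (NOT x4 OR x3) AND (NOT x4 OR NOT x3)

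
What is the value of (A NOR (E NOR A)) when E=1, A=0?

Substituting: (0 NOR (1 NOR 0))
= 1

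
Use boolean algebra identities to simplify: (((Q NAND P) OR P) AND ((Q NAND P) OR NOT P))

By distribution ((E OR v) AND (E OR NOT v) = E):
= (Q NAND P)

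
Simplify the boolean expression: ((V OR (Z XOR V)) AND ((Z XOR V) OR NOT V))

By distribution ((E OR v) AND (E OR NOT v) = E):
= (Z XOR V)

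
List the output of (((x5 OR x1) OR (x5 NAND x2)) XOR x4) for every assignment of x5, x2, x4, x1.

x5 | x2 | x4 | x1 | Output
--------------------------
0 | 0 | 0 | 0 | 1
0 | 0 | 0 | 1 | 1
0 | 0 | 1 | 0 | 0
0 | 0 | 1 | 1 | 0
0 | 1 | 0 | 0 | 1
0 | 1 | 0 | 1 | 1
0 | 1 | 1 | 0 | 0
0 | 1 | 1 | 1 | 0
1 | 0 | 0 | 0 | 1
1 | 0 | 0 | 1 | 1
1 | 0 | 1 | 0 | 0
1 | 0 | 1 | 1 | 0
1 | 1 | 0 | 0 | 1
1 | 1 | 0 | 1 | 1
1 | 1 | 1 | 0 | 0
1 | 1 | 1 | 1 | 0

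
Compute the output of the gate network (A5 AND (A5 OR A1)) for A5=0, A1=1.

Substituting: (0 AND (0 OR 1))
= 0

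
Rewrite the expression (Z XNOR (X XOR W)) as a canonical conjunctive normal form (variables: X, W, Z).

(X OR W OR NOT Z) AND (X OR NOT W OR Z) AND (NOT X OR W OR Z) AND (NOT X OR NOT W OR NOT Z)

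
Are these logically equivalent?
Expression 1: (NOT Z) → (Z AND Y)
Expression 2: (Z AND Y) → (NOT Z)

No, Converse is not equivalent to original (counterexample: Y=0, Z=0, V=0)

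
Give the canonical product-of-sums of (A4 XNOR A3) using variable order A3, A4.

ΠM(1, 2) = (A3 OR NOT A4) AND (NOT A3 OR A4)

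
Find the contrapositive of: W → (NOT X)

Contrapositive: X → NOT W
Note: A statement and its contrapositive are logically equivalent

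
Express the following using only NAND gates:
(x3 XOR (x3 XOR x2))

((x3 NAND (x3 NAND ((x3 NAND (x3 NAND x2)) NAND (x2 NAND (x3 NAND x2))))) NAND (((x3 NAND (x3 NAND x2)) NAND (x2 NAND (x3 NAND x2))) NAND (x3 NAND ((x3 NAND (x3 NAND x2)) NAND (x2 NAND (x3 NAND x2))))))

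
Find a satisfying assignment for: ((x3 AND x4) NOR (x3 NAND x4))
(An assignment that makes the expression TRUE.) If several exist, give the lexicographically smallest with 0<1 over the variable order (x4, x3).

UNSATISFIABLE - no assignment makes this expression true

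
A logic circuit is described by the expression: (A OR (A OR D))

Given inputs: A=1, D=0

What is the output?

Substituting: (1 OR (1 OR 0))
= 1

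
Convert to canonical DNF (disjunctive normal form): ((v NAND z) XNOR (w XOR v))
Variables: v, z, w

(NOT v AND NOT z AND w) OR (NOT v AND z AND w) OR (v AND NOT z AND NOT w) OR (v AND z AND w)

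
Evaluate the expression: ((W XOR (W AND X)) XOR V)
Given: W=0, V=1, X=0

Substituting: ((0 XOR (0 AND 0)) XOR 1)
= 1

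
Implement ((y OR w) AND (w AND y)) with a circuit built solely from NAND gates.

((((y NAND y) NAND (w NAND w)) NAND ((w NAND y) NAND (w NAND y))) NAND (((y NAND y) NAND (w NAND w)) NAND ((w NAND y) NAND (w NAND y))))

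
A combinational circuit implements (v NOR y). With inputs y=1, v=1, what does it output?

Substituting: (1 NOR 1)
= 0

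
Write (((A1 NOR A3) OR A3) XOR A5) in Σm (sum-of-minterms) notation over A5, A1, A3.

Σm(0, 1, 3, 6) = (NOT A5 AND NOT A1 AND NOT A3) OR (NOT A5 AND NOT A1 AND A3) OR (NOT A5 AND A1 AND A3) OR (A5 AND A1 AND NOT A3)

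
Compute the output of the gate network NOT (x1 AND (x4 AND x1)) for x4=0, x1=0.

Substituting: NOT (0 AND (0 AND 0))
= 1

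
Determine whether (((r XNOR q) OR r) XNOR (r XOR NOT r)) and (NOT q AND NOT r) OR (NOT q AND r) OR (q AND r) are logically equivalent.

Yes, they are equivalent — the two output columns agree on all 4 assignments:
q | r | Expression 1 | Expression 2
-----------------------------------
0 | 0 | 1 | 1
0 | 1 | 1 | 1
1 | 0 | 0 | 0
1 | 1 | 1 | 1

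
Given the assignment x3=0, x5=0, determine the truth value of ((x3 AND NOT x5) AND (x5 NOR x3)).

Substituting: ((0 AND NOT 0) AND (0 NOR 0))
= 0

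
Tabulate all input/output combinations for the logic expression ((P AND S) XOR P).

P | S | Output
--------------
0 | 0 | 0
0 | 1 | 0
1 | 0 | 1
1 | 1 | 0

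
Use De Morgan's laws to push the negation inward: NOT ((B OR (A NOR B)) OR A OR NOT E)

NOT (B OR (A NOR B)) AND NOT A AND E
De Morgan's: NOT(OR of terms) = AND of negations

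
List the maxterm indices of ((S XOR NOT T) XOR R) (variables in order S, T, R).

ΠM(1, 2, 4, 7) = (S OR T OR NOT R) AND (S OR NOT T OR R) AND (NOT S OR T OR R) AND (NOT S OR NOT T OR NOT R)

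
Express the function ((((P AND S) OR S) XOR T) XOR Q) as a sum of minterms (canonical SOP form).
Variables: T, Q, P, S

Σm(1, 3, 4, 6, 8, 10, 13, 15) = (NOT T AND NOT Q AND NOT P AND S) OR (NOT T AND NOT Q AND P AND S) OR (NOT T AND Q AND NOT P AND NOT S) OR (NOT T AND Q AND P AND NOT S) OR (T AND NOT Q AND NOT P AND NOT S) OR (T AND NOT Q AND P AND NOT S) OR (T AND Q AND NOT P AND S) OR (T AND Q AND P AND S)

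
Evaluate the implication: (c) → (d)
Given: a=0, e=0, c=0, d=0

Antecedent (c) = 0; consequent (d) = 0.
0 → 0 = 1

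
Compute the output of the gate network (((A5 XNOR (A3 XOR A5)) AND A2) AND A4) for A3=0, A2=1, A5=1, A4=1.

Substituting: (((1 XNOR (0 XOR 1)) AND 1) AND 1)
= 1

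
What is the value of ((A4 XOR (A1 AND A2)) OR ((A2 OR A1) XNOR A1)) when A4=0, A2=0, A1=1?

Substituting: ((0 XOR (1 AND 0)) OR ((0 OR 1) XNOR 1))
= 1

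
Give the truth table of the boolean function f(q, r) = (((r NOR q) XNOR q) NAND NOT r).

q | r | Output
--------------
0 | 0 | 1
0 | 1 | 1
1 | 0 | 1
1 | 1 | 1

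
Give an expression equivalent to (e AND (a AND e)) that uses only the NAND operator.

((e NAND ((a NAND e) NAND (a NAND e))) NAND (e NAND ((a NAND e) NAND (a NAND e))))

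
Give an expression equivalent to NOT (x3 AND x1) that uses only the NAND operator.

(((x3 NAND x1) NAND (x3 NAND x1)) NAND ((x3 NAND x1) NAND (x3 NAND x1)))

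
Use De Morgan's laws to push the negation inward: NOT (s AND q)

NOT s OR NOT q
De Morgan's: NOT(AND of terms) = OR of negations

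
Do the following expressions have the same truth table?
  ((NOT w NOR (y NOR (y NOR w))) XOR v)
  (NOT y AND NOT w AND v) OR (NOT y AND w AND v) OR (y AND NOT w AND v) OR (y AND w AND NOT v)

Yes, they are equivalent — the two output columns agree on all 8 assignments:
y | w | v | Expression 1 | Expression 2
---------------------------------------
0 | 0 | 0 | 0 | 0
0 | 0 | 1 | 1 | 1
0 | 1 | 0 | 0 | 0
0 | 1 | 1 | 1 | 1
1 | 0 | 0 | 0 | 0
1 | 0 | 1 | 1 | 1
1 | 1 | 0 | 1 | 1
1 | 1 | 1 | 0 | 0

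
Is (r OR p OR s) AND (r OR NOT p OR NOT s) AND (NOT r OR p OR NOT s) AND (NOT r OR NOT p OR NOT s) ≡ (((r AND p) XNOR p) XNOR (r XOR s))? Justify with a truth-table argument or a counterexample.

Yes, they are equivalent — the two output columns agree on all 8 assignments:
r | p | s | Expression 1 | Expression 2
---------------------------------------
0 | 0 | 0 | 0 | 0
0 | 0 | 1 | 1 | 1
0 | 1 | 0 | 1 | 1
0 | 1 | 1 | 0 | 0
1 | 0 | 0 | 1 | 1
1 | 0 | 1 | 0 | 0
1 | 1 | 0 | 1 | 1
1 | 1 | 1 | 0 | 0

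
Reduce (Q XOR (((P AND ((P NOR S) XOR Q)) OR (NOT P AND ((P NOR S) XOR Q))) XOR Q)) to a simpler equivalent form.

By XOR self-cancellation ((E XOR v) XOR v = E) then distribution ((E AND v) OR (E AND NOT v) = E):
= ((P NOR S) XOR Q)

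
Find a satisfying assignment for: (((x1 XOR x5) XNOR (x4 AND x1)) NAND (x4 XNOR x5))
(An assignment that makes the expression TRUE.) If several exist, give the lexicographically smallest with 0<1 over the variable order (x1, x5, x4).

x1=0, x5=0, x4=1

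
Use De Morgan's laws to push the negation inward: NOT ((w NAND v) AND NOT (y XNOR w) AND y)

NOT (w NAND v) OR (y XNOR w) OR NOT y
De Morgan's: NOT(AND of terms) = OR of negations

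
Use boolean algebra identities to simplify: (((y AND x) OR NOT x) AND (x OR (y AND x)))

By distribution ((E OR v) AND (E OR NOT v) = E):
= (y AND x)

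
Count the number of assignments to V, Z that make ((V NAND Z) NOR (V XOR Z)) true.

Satisfying assignments: (1,1)
Count: 1 out of 4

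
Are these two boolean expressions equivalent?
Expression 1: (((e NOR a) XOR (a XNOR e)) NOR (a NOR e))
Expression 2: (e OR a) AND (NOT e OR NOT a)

Yes, they are equivalent — the two output columns agree on all 4 assignments:
e | a | Expression 1 | Expression 2
-----------------------------------
0 | 0 | 0 | 0
0 | 1 | 1 | 1
1 | 0 | 1 | 1
1 | 1 | 0 | 0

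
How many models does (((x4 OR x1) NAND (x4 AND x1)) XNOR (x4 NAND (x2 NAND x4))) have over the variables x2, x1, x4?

Satisfying assignments: (0,0,0), (0,1,0), (0,1,1), (1,0,0), (1,0,1), (1,1,0)
Count: 6 out of 8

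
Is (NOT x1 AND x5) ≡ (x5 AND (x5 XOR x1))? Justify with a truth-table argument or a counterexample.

Yes, they are equivalent — the two output columns agree on all 4 assignments:
x1 | x5 | Expression 1 | Expression 2
-------------------------------------
0 | 0 | 0 | 0
0 | 1 | 1 | 1
1 | 0 | 0 | 0
1 | 1 | 0 | 0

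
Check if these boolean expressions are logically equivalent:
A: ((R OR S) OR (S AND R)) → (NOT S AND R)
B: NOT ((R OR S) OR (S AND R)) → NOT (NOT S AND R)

No, Inverse is not equivalent to original (counterexample: Q=0, S=1, R=0)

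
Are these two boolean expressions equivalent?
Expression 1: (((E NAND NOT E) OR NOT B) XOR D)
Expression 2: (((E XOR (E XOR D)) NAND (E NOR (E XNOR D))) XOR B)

No. Counterexample: with B=0, D=1, E=1, Expression 1 = 0 but Expression 2 = 1.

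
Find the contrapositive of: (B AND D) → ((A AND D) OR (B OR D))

Contrapositive: NOT ((A AND D) OR (B OR D)) → NOT (B AND D)
Note: A statement and its contrapositive are logically equivalent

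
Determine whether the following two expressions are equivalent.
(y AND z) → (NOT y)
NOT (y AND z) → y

No, Inverse is not equivalent to original (counterexample: y=0, z=0)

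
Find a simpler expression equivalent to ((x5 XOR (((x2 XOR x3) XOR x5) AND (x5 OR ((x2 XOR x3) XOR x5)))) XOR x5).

By XOR self-cancellation ((E XOR v) XOR v = E) then absorption (E AND (E OR v) = E):
= ((x2 XOR x3) XOR x5)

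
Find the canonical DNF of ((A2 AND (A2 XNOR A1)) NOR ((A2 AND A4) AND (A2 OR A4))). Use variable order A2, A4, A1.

(NOT A2 AND NOT A4 AND NOT A1) OR (NOT A2 AND NOT A4 AND A1) OR (NOT A2 AND A4 AND NOT A1) OR (NOT A2 AND A4 AND A1) OR (A2 AND NOT A4 AND NOT A1)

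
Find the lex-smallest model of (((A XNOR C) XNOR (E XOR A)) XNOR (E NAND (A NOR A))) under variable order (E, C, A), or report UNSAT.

E=0, C=1, A=0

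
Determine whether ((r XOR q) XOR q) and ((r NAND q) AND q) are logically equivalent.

No. Counterexample: with r=0, q=1, Expression 1 = 0 but Expression 2 = 1.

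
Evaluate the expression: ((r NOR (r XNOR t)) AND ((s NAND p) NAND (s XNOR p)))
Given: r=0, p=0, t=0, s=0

Substituting: ((0 NOR (0 XNOR 0)) AND ((0 NAND 0) NAND (0 XNOR 0)))
= 0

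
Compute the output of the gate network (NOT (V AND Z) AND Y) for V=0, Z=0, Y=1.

Substituting: (NOT (0 AND 0) AND 1)
= 1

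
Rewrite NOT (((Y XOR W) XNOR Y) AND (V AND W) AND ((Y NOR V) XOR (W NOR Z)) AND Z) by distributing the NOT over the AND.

NOT ((Y XOR W) XNOR Y) OR NOT (V AND W) OR NOT ((Y NOR V) XOR (W NOR Z)) OR NOT Z
De Morgan's: NOT(AND of terms) = OR of negations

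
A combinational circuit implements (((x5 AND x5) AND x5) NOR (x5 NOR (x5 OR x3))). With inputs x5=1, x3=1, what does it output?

Substituting: (((1 AND 1) AND 1) NOR (1 NOR (1 OR 1)))
= 0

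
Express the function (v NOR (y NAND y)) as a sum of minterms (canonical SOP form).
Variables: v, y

Σm(1) = (NOT v AND y)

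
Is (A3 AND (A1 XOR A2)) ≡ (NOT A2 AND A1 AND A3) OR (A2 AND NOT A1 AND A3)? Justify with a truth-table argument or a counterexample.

Yes, they are equivalent — the two output columns agree on all 8 assignments:
A2 | A1 | A3 | Expression 1 | Expression 2
------------------------------------------
0 | 0 | 0 | 0 | 0
0 | 0 | 1 | 0 | 0
0 | 1 | 0 | 0 | 0
0 | 1 | 1 | 1 | 1
1 | 0 | 0 | 0 | 0
1 | 0 | 1 | 1 | 1
1 | 1 | 0 | 0 | 0
1 | 1 | 1 | 0 | 0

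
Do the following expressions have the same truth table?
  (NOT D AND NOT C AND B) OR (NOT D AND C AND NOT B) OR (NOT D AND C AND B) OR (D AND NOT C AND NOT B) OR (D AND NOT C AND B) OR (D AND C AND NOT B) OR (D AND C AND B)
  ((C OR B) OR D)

Yes, they are equivalent — the two output columns agree on all 8 assignments:
D | C | B | Expression 1 | Expression 2
---------------------------------------
0 | 0 | 0 | 0 | 0
0 | 0 | 1 | 1 | 1
0 | 1 | 0 | 1 | 1
0 | 1 | 1 | 1 | 1
1 | 0 | 0 | 1 | 1
1 | 0 | 1 | 1 | 1
1 | 1 | 0 | 1 | 1
1 | 1 | 1 | 1 | 1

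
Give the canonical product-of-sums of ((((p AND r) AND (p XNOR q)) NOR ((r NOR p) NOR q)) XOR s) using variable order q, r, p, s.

ΠM(1, 2, 4, 6, 9, 11, 13, 14) = (q OR r OR p OR NOT s) AND (q OR r OR NOT p OR s) AND (q OR NOT r OR p OR s) AND (q OR NOT r OR NOT p OR s) AND (NOT q OR r OR p OR NOT s) AND (NOT q OR r OR NOT p OR NOT s) AND (NOT q OR NOT r OR p OR NOT s) AND (NOT q OR NOT r OR NOT p OR s)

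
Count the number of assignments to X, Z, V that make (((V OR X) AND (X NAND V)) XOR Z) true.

Satisfying assignments: (0,0,1), (0,1,0), (1,0,0), (1,1,1)
Count: 4 out of 8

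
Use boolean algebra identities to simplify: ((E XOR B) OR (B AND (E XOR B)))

By absorption (E OR (E AND v) = E):
= (E XOR B)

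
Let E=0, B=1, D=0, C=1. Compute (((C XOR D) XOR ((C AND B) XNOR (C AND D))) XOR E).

Substituting: (((1 XOR 0) XOR ((1 AND 1) XNOR (1 AND 0))) XOR 0)
= 1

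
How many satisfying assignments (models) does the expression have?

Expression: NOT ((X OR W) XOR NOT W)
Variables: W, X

Satisfying assignments: (0,1)
Count: 1 out of 4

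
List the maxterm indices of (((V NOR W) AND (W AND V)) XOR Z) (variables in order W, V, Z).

ΠM(0, 2, 4, 6) = (W OR V OR Z) AND (W OR NOT V OR Z) AND (NOT W OR V OR Z) AND (NOT W OR NOT V OR Z)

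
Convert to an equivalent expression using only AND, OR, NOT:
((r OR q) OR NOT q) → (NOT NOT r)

NOT ((r OR q) OR NOT q) OR (NOT NOT r)
(Implication elimination: A → B = NOT A OR B)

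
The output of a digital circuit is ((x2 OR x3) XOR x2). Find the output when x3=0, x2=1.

Substituting: ((1 OR 0) XOR 1)
= 0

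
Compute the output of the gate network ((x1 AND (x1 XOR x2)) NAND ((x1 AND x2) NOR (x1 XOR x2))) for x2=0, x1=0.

Substituting: ((0 AND (0 XOR 0)) NAND ((0 AND 0) NOR (0 XOR 0)))
= 1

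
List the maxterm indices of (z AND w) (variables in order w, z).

ΠM(0, 1, 2) = (w OR z) AND (w OR NOT z) AND (NOT w OR z)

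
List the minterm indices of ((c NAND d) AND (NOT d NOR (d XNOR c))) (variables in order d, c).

Σm(2) = (d AND NOT c)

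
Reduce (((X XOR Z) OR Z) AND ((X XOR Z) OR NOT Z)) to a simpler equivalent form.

By distribution ((E OR v) AND (E OR NOT v) = E):
= (X XOR Z)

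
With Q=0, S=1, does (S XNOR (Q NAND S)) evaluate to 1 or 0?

Substituting: (1 XNOR (0 NAND 1))
= 1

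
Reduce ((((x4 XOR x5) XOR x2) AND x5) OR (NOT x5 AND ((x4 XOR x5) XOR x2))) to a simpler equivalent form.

By distribution ((E AND v) OR (E AND NOT v) = E):
= ((x4 XOR x5) XOR x2)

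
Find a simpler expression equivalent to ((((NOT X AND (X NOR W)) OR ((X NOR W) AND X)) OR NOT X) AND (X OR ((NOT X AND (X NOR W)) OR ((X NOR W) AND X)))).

By distribution ((E OR v) AND (E OR NOT v) = E) then distribution ((E AND v) OR (E AND NOT v) = E):
= (X NOR W)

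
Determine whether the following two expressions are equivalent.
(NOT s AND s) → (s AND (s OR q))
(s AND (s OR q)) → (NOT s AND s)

No, Converse is not equivalent to original (counterexample: s=1, q=0)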